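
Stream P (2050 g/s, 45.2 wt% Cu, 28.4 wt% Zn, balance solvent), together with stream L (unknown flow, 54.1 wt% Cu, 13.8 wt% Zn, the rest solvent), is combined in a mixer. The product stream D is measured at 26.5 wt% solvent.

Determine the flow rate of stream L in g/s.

Let L be the unknown flow. Total out = 2050 + L.
solvent balance: 541.2 + 0.321·L = 0.265·(2050 + L)
(0.321 − 0.265)·L = 0.265×2050 − 541.2 = 2.05
L = 2.05 / 0.056 = 36.607 g/s

36.61 g/s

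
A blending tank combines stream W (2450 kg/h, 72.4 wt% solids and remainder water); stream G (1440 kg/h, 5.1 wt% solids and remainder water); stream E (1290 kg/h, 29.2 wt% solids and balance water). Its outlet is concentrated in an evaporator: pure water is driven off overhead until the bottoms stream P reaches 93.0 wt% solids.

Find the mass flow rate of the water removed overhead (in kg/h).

2789 kg/h

solids entering = 2450×0.724 + 1440×0.051 + 1290×0.292 = 2223.9 kg/h.
All solids reports to P, so P = 2223.9/0.930 = 2391.3 kg/h.
Total feed = 5180 kg/h; overhead = 5180 − 2391.3 = 2788.7 kg/h.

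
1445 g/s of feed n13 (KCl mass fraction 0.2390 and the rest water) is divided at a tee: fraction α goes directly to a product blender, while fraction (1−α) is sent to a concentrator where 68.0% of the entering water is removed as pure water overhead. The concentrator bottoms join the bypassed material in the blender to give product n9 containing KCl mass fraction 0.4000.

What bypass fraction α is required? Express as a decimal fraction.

0.222

All 1445×0.239 = 345.35 g/s of KCl reaches n9, so n9 = 345.35/0.400 = 863.39 g/s and vapour = 581.61 g/s.
The evaporator receives (1−α)·1445 of feed at 0.761 water and removes 0.680 of that water:
0.680×0.761×(1−α)×1445 = 581.61
(1−α) = 581.61/747.76 = 0.7778;  α = 0.2222.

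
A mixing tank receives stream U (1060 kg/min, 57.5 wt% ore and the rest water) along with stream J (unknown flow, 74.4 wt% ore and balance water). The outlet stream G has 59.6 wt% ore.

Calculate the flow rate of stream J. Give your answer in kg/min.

Let J be the unknown flow. Total out = 1060 + J.
ore balance: 609.5 + 0.744·J = 0.596·(1060 + J)
(0.744 − 0.596)·J = 0.596×1060 − 609.5 = 22.26
J = 22.26 / 0.148 = 150.41 kg/min

150.4 kg/min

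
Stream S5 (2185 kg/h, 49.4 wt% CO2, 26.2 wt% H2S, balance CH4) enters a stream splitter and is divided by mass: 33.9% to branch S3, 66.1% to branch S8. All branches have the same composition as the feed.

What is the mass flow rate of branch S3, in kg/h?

740.7 kg/h

Branch S3 flow = 0.339×2185 = 740.72 kg/h.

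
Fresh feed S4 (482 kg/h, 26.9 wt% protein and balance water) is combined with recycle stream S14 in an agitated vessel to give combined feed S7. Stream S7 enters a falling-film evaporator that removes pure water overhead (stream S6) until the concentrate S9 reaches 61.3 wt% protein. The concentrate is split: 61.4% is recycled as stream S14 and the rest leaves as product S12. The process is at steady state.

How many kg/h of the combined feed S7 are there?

818.4 kg/h

Overall protein balance (none leaves overhead): protein in fresh feed = protein in product, i.e. 482×0.269 = (1−0.614)·S9·0.613.
S9 = 129.66/(0.613×0.386) = 547.96 kg/h.
Recycle S14 = 0.614×547.96 = 336.45 kg/h.
Combined feed S7 = 482 + 336.45 = 818.45 kg/h.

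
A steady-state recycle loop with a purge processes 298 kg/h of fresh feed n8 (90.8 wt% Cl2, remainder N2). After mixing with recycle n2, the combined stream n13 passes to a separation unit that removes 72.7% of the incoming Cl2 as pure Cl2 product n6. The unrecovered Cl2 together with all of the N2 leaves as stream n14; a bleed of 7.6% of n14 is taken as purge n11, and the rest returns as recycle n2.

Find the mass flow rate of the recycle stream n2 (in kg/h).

N2 enters only via n8 and leaves only via the purge: 298×0.092 = 0.076×(N2 in n14), and the separation unit passes all N2, so N2 in n13 = N2 in n14 = 360.74 kg/h.
Cl2 in n13: m_A = 298×0.908 + (1−0.076)·(1−0.727)·m_A, so m_A = 270.58/0.7477 = 361.87 kg/h.
n14 = (1−0.727)×361.87 + 360.74 = 459.53 kg/h.
Recycle n2 = (1−0.076)×459.53 = 424.6 kg/h.

424.6 kg/h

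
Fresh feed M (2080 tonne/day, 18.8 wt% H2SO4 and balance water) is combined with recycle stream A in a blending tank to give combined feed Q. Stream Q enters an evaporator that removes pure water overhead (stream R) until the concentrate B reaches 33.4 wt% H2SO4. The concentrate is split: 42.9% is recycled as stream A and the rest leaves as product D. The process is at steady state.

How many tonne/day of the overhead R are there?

Overall H2SO4 balance (none leaves overhead): H2SO4 in fresh feed = H2SO4 in product, i.e. 2080×0.188 = (1−0.429)·B·0.334.
B = 391.04/(0.334×0.571) = 2050.4 tonne/day.
Recycle A = 0.429×2050.4 = 879.62 tonne/day.
Combined feed Q = 2080 + 879.62 = 2959.6 tonne/day.
Overhead R = Q − B = 2959.6 − 2050.4 = 909.22 tonne/day.

909.2 tonne/day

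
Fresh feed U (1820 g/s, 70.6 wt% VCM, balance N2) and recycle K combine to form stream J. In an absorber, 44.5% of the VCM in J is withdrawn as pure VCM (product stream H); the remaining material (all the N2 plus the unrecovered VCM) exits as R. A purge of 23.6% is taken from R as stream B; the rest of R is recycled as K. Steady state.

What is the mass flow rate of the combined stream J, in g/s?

N2 enters only via U and leaves only via the purge: 1820×0.294 = 0.236×(N2 in R), and the absorber passes all N2, so N2 in J = N2 in R = 2267.3 g/s.
VCM in J: m_A = 1820×0.706 + (1−0.236)·(1−0.445)·m_A, so m_A = 1284.9/0.5760 = 2230.8 g/s.
J = 2230.8 + 2267.3 = 4498.1 g/s.

4498 g/s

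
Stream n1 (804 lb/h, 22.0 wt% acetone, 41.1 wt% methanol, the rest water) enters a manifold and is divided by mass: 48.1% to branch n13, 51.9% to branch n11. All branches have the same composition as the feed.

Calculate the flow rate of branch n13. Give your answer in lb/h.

386.7 lb/h

Branch n13 flow = 0.481×804 = 386.72 lb/h.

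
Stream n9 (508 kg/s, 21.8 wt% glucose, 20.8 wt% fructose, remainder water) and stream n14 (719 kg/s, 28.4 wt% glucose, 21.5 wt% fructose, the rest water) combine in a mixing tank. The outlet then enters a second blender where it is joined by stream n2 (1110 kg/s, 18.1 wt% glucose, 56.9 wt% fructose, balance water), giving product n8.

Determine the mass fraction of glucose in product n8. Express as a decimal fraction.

Overall, product flow = 2337 kg/s.
glucose in = 508×0.218 + 719×0.284 + 1110×0.181 = 515.85 kg/s.
glucose fraction in n8 = 0.221.

0.221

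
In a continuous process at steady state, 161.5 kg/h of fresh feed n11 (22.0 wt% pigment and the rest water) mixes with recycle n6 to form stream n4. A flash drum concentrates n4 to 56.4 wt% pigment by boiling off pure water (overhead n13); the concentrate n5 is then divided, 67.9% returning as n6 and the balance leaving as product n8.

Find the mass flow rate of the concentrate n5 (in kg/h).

196.3 kg/h

Overall pigment balance (none leaves overhead): pigment in fresh feed = pigment in product, i.e. 161.5×0.220 = (1−0.679)·n5·0.564.
n5 = 35.53/(0.564×0.321) = 196.25 kg/h.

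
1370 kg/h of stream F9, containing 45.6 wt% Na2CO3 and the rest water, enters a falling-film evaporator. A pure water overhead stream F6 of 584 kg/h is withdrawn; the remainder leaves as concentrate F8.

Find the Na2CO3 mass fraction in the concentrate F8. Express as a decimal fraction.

Na2CO3 is not removed: 1370×0.456 = 624.72 kg/h of Na2CO3 enters F8.
Concentrate = 1370 − 584 = 786 kg/h.
Mass fraction = 624.72/786 = 0.795.

0.795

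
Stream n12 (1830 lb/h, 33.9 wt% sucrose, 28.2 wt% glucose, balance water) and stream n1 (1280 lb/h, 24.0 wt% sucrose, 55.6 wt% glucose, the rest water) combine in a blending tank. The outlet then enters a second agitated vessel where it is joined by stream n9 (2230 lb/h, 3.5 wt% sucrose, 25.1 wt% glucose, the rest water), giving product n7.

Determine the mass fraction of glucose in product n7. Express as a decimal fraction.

0.335

Overall, product flow = 5340 lb/h.
glucose in = 1830×0.282 + 1280×0.556 + 2230×0.251 = 1787.5 lb/h.
glucose fraction in n7 = 0.335.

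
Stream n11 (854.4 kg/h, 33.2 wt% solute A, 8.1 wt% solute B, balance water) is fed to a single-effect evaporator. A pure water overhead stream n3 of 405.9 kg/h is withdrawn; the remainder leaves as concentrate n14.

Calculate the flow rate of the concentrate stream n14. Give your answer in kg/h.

448.5 kg/h

Concentrate = 854.4 − 405.9 = 448.5 kg/h.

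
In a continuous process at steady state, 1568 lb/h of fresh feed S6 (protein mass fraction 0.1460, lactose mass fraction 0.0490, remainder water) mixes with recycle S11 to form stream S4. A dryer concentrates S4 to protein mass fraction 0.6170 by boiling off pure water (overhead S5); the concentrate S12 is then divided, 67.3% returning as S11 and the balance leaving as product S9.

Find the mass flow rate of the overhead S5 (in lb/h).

1197 lb/h

Overall protein balance (none leaves overhead): protein in fresh feed = protein in product, i.e. 1568×0.146 = (1−0.673)·S12·0.617.
S12 = 228.93/(0.617×0.327) = 1134.7 lb/h.
Recycle S11 = 0.673×1134.7 = 763.63 lb/h.
Combined feed S4 = 1568 + 763.63 = 2331.6 lb/h.
Overhead S5 = S4 − S12 = 2331.6 − 1134.7 = 1197 lb/h.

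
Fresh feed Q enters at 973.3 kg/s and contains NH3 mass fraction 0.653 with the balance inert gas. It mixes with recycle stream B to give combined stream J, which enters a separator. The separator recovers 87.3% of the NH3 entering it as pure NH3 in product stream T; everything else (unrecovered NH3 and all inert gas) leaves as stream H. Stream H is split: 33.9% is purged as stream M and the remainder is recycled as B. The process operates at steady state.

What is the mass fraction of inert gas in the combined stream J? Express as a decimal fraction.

inert gas enters only via Q and leaves only via the purge: 973.3×0.347 = 0.339×(inert gas in H), and the separator passes all inert gas, so inert gas in J = inert gas in H = 996.27 kg/s.
NH3 in J: m_A = 973.3×0.653 + (1−0.339)·(1−0.873)·m_A, so m_A = 635.56/0.9161 = 693.81 kg/s.
J = 693.81 + 996.27 = 1690.1 kg/s.
inert gas fraction in J = 996.27/1690.1 = 0.589.

0.589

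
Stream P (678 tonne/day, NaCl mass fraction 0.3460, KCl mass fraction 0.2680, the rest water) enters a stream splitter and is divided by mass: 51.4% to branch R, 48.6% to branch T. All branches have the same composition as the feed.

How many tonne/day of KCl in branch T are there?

Branch T total = 0.486×678 = 329.51 tonne/day.
KCl in T = 0.268×329.51 = 88.308 tonne/day.

88.31 tonne/day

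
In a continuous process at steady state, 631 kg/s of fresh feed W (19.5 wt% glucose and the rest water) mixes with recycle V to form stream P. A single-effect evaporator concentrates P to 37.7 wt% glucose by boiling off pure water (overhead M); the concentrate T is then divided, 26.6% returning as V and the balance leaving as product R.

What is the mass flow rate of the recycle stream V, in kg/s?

118.3 kg/s

Overall glucose balance (none leaves overhead): glucose in fresh feed = glucose in product, i.e. 631×0.195 = (1−0.266)·T·0.377.
T = 123.05/(0.377×0.734) = 444.66 kg/s.
Recycle V = 0.266×444.66 = 118.28 kg/s.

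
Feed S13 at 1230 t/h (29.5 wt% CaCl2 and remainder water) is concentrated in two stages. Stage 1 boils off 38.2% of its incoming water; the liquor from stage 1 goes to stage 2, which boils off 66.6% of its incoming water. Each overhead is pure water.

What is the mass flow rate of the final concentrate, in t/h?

water in feed = 1230×0.705 = 867.15 t/h.
After stage 1: water left = (1−0.382)×867.15 = 535.9; stream total = 898.75 t/h.
After stage 2: water left = (1−0.666)×535.9 = 178.99; final concentrate = 541.84 t/h.

541.8 t/h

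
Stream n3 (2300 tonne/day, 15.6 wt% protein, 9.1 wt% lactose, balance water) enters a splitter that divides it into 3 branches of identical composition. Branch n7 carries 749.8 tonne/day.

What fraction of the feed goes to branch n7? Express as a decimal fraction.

0.326

Fraction to n7 = 749.8/2300 = 0.3260.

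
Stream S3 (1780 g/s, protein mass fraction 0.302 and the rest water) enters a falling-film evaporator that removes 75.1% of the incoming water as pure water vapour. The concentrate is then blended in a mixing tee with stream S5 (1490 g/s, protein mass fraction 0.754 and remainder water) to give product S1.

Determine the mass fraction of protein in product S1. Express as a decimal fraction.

0.711

Vapour removed = 0.751×0.698×1780 = 933.07 g/s; concentrate = 846.93 g/s.
protein reaching the mixer = 537.56 (from concentrate) + 1490×0.754 = 1661 g/s.
Product flow = 846.93 + 1490 = 2336.9 g/s; protein fraction = 0.711.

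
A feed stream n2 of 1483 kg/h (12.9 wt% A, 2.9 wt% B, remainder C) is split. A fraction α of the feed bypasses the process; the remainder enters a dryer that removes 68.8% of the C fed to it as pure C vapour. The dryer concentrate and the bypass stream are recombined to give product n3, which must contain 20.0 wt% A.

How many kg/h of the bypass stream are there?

All 1483×0.129 = 191.31 kg/h of A reaches n3, so n3 = 191.31/0.200 = 956.54 kg/h and vapour = 526.46 kg/h.
The evaporator receives (1−α)·1483 of feed at 0.842 C and removes 0.688 of that C:
0.688×0.842×(1−α)×1483 = 526.46
(1−α) = 526.46/859.1 = 0.6128;  α = 0.3872.
Bypass flow = 0.3872×1483 = 574.2 kg/h.

574.2 kg/h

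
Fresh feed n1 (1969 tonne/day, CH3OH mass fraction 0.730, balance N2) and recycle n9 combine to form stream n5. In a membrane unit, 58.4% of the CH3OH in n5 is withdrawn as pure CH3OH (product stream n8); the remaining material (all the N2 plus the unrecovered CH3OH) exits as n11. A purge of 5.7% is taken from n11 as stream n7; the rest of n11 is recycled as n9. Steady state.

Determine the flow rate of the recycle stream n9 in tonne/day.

N2 enters only via n1 and leaves only via the purge: 1969×0.270 = 0.057×(N2 in n11), and the membrane unit passes all N2, so N2 in n5 = N2 in n11 = 9326.8 tonne/day.
CH3OH in n5: m_A = 1969×0.730 + (1−0.057)·(1−0.584)·m_A, so m_A = 1437.4/0.6077 = 2365.2 tonne/day.
n11 = (1−0.584)×2365.2 + 9326.8 = 10311 tonne/day.
Recycle n9 = (1−0.057)×10311 = 9723.1 tonne/day.

9723 tonne/day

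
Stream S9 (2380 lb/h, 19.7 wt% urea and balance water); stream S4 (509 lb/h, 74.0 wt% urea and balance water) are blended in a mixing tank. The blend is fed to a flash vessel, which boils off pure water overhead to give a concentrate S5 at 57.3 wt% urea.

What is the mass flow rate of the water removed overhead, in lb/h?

urea entering = 2380×0.197 + 509×0.740 = 845.52 lb/h.
All urea reports to S5, so S5 = 845.52/0.573 = 1475.6 lb/h.
Total feed = 2889 lb/h; overhead = 2889 − 1475.6 = 1413.4 lb/h.

1413 lb/h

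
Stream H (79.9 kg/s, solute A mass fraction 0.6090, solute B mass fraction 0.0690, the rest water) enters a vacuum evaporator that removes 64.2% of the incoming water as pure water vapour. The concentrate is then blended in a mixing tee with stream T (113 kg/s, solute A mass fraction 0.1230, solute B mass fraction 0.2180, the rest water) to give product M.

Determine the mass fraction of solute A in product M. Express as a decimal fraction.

Vapour removed = 0.642×0.322×79.9 = 16.517 kg/s; concentrate = 63.383 kg/s.
solute A reaching the mixer = 48.659 (from concentrate) + 113×0.123 = 62.558 kg/s.
Product flow = 63.383 + 113 = 176.38 kg/s; solute A fraction = 0.3547.

0.3547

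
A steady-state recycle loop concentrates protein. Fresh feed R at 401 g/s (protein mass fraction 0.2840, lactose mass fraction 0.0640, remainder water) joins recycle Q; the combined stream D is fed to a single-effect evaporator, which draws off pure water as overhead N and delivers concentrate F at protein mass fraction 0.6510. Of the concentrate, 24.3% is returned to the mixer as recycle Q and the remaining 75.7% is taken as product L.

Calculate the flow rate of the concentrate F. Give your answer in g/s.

Overall protein balance (none leaves overhead): protein in fresh feed = protein in product, i.e. 401×0.284 = (1−0.243)·F·0.651.
F = 113.88/(0.651×0.757) = 231.09 g/s.

231.1 g/s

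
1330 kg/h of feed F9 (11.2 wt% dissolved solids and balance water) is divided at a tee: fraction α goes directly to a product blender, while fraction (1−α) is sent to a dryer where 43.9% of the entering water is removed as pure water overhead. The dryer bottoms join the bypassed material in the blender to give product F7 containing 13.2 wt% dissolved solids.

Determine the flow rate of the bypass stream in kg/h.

813.1 kg/h

All 1330×0.112 = 148.96 kg/h of dissolved solids reaches F7, so F7 = 148.96/0.132 = 1128.5 kg/h and vapour = 201.52 kg/h.
The evaporator receives (1−α)·1330 of feed at 0.888 water and removes 0.439 of that water:
0.439×0.888×(1−α)×1330 = 201.52
(1−α) = 201.52/518.48 = 0.3887;  α = 0.6113.
Bypass flow = 0.6113×1330 = 813.07 kg/h.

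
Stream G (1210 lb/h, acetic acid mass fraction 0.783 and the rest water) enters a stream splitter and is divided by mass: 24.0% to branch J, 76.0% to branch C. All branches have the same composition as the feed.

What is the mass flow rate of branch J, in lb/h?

290.4 lb/h

Branch J flow = 0.240×1210 = 290.4 lb/h.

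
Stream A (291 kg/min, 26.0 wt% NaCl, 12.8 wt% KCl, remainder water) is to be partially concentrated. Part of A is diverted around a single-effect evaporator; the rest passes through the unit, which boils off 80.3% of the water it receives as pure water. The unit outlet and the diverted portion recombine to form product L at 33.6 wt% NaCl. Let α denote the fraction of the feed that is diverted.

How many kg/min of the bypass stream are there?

157.1 kg/min

All 291×0.260 = 75.66 kg/min of NaCl reaches L, so L = 75.66/0.336 = 225.18 kg/min and vapour = 65.821 kg/min.
The evaporator receives (1−α)·291 of feed at 0.612 water and removes 0.803 of that water:
0.803×0.612×(1−α)×291 = 65.821
(1−α) = 65.821/143.01 = 0.4603;  α = 0.5397.
Bypass flow = 0.5397×291 = 157.06 kg/min.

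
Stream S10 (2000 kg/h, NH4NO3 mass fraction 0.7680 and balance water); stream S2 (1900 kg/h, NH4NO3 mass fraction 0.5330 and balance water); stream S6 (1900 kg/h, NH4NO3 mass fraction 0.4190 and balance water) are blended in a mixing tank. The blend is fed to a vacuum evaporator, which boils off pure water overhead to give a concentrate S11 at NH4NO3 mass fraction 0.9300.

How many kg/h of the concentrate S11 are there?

NH4NO3 entering = 2000×0.768 + 1900×0.533 + 1900×0.419 = 3344.8 kg/h.
All NH4NO3 reports to S11, so S11 = 3344.8/0.930 = 3596.6 kg/h.

3597 kg/h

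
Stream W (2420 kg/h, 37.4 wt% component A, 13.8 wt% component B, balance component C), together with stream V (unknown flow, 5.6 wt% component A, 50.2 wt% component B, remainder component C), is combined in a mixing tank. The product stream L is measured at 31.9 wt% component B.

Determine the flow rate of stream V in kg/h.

Let V be the unknown flow. Total out = 2420 + V.
component B balance: 333.96 + 0.502·V = 0.319·(2420 + V)
(0.502 − 0.319)·V = 0.319×2420 − 333.96 = 438.02
V = 438.02 / 0.183 = 2393.6 kg/h

2394 kg/h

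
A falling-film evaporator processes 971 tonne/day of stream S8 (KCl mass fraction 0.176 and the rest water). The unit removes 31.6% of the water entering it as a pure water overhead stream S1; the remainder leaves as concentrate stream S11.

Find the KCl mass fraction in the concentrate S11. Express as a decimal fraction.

KCl is not removed: 971×0.176 = 170.9 tonne/day of KCl enters S11.
water entering = 971×0.824 = 800.1 tonne/day; overhead removed = 0.316×800.1 = 252.83 tonne/day.
Concentrate = 971 − 252.83 = 718.17 tonne/day.
Mass fraction = 170.9/718.17 = 0.238.

0.238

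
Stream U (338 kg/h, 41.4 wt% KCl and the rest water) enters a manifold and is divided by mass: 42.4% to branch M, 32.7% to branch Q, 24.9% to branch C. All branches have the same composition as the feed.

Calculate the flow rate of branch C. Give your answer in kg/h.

Branch C flow = 0.249×338 = 84.162 kg/h.

84.16 kg/h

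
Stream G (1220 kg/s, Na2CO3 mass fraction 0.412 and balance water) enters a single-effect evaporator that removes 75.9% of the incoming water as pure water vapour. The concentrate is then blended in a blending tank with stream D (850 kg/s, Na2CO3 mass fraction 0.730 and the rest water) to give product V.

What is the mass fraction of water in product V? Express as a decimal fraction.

Vapour removed = 0.759×0.588×1220 = 544.48 kg/s; concentrate = 675.52 kg/s.
water reaching the mixer = 172.88 (from concentrate) + 850×0.270 = 402.38 kg/s.
Product flow = 675.52 + 850 = 1525.5 kg/s; water fraction = 0.264.

0.264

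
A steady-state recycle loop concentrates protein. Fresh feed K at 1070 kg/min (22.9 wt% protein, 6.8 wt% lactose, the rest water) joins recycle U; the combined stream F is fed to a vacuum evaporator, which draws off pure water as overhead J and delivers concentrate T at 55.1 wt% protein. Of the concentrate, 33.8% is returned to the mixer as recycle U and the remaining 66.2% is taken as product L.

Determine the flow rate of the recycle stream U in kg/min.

227.1 kg/min

Overall protein balance (none leaves overhead): protein in fresh feed = protein in product, i.e. 1070×0.229 = (1−0.338)·T·0.551.
T = 245.03/(0.551×0.662) = 671.75 kg/min.
Recycle U = 0.338×671.75 = 227.05 kg/min.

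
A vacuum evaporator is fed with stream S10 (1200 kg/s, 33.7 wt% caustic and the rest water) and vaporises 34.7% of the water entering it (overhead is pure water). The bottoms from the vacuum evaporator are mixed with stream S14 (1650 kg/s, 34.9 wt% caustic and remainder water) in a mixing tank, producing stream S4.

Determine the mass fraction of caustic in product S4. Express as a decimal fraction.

Vapour removed = 0.347×0.663×1200 = 276.07 kg/s; concentrate = 923.93 kg/s.
caustic reaching the mixer = 404.4 (from concentrate) + 1650×0.349 = 980.25 kg/s.
Product flow = 923.93 + 1650 = 2573.9 kg/s; caustic fraction = 0.3808.

0.3808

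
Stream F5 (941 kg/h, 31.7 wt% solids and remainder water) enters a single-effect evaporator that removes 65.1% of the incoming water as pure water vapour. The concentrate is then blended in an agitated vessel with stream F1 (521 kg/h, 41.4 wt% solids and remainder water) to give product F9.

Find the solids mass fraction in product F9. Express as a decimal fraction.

Vapour removed = 0.651×0.683×941 = 418.4 kg/h; concentrate = 522.6 kg/h.
solids reaching the mixer = 298.3 (from concentrate) + 521×0.414 = 513.99 kg/h.
Product flow = 522.6 + 521 = 1043.6 kg/h; solids fraction = 0.493.

0.493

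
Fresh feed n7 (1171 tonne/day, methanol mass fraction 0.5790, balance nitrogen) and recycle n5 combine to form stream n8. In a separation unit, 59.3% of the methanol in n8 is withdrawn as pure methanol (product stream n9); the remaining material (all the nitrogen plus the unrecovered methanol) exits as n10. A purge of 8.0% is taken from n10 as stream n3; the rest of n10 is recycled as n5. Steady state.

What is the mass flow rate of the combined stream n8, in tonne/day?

7246 tonne/day

nitrogen enters only via n7 and leaves only via the purge: 1171×0.421 = 0.080×(nitrogen in n10), and the separation unit passes all nitrogen, so nitrogen in n8 = nitrogen in n10 = 6162.4 tonne/day.
methanol in n8: m_A = 1171×0.579 + (1−0.080)·(1−0.593)·m_A, so m_A = 678.01/0.6256 = 1083.8 tonne/day.
n8 = 1083.8 + 6162.4 = 7246.2 tonne/day.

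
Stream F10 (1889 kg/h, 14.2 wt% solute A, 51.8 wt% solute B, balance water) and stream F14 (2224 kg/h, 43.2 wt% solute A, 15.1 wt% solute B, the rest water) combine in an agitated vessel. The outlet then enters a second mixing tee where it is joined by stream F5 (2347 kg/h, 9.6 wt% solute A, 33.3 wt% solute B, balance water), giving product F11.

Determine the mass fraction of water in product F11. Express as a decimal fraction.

0.4504

Overall, product flow = 6460 kg/h.
water in = 1889×0.340 + 2224×0.417 + 2347×0.571 = 2909.8 kg/h.
water fraction in F11 = 0.4504.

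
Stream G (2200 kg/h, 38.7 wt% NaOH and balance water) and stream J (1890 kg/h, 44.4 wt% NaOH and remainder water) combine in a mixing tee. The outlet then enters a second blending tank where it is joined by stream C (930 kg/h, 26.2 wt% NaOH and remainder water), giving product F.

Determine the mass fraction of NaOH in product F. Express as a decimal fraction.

0.3853

Overall, product flow = 5020 kg/h.
NaOH in = 2200×0.387 + 1890×0.444 + 930×0.262 = 1934.2 kg/h.
NaOH fraction in F = 0.3853.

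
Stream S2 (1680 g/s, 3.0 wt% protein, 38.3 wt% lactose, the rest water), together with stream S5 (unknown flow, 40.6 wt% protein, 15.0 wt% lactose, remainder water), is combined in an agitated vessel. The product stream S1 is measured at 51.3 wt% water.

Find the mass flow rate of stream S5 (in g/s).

1802 g/s

Let S5 be the unknown flow. Total out = 1680 + S5.
water balance: 986.16 + 0.444·S5 = 0.513·(1680 + S5)
(0.444 − 0.513)·S5 = 0.513×1680 − 986.16 = -124.32
S5 = -124.32 / -0.069 = 1801.7 g/s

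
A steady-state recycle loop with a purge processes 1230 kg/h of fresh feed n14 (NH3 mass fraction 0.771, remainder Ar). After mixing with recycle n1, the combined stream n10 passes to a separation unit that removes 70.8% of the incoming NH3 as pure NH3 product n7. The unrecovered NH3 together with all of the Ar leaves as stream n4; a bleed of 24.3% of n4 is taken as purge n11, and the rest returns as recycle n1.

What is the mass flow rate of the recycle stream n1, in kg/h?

1147 kg/h

Ar enters only via n14 and leaves only via the purge: 1230×0.229 = 0.243×(Ar in n4), and the separation unit passes all Ar, so Ar in n10 = Ar in n4 = 1159.1 kg/h.
NH3 in n10: m_A = 1230×0.771 + (1−0.243)·(1−0.708)·m_A, so m_A = 948.33/0.7790 = 1217.4 kg/h.
n4 = (1−0.708)×1217.4 + 1159.1 = 1514.6 kg/h.
Recycle n1 = (1−0.243)×1514.6 = 1146.6 kg/h.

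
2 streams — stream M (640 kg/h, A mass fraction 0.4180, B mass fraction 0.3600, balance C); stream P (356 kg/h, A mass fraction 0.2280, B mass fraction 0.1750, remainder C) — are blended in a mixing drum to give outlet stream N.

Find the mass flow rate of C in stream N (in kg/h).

C out = C in = 640×0.222 + 356×0.597 = 354.61 kg/h.

354.6 kg/h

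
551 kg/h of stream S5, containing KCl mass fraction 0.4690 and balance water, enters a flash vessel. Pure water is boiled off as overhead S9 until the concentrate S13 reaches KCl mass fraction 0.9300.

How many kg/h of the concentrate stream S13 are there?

277.9 kg/h

KCl is conserved: 551×0.469 = 258.42 kg/h all reports to the concentrate.
Concentrate = 258.42/(target fraction) = 277.87 kg/h.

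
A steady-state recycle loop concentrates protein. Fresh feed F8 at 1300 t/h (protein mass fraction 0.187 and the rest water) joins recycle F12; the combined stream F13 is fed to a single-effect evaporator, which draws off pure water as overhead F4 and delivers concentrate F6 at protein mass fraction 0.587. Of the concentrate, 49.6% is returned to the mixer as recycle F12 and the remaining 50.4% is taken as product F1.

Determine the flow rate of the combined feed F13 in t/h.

Overall protein balance (none leaves overhead): protein in fresh feed = protein in product, i.e. 1300×0.187 = (1−0.496)·F6·0.587.
F6 = 243.1/(0.587×0.504) = 821.71 t/h.
Recycle F12 = 0.496×821.71 = 407.57 t/h.
Combined feed F13 = 1300 + 407.57 = 1707.6 t/h.

1708 t/h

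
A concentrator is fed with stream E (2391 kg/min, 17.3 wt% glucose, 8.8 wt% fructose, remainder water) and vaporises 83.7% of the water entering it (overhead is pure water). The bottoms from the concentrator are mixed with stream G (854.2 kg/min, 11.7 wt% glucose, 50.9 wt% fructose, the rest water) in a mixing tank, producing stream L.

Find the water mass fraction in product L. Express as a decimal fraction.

Vapour removed = 0.837×0.739×2391 = 1478.9 kg/min; concentrate = 912.06 kg/min.
water reaching the mixer = 288.01 (from concentrate) + 854.2×0.374 = 607.48 kg/min.
Product flow = 912.06 + 854.2 = 1766.3 kg/min; water fraction = 0.344.

0.344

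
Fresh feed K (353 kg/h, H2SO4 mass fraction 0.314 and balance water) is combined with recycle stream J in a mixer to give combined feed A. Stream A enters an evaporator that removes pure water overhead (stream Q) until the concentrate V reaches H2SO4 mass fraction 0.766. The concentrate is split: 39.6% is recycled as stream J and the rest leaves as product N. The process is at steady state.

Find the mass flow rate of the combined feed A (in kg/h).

Overall H2SO4 balance (none leaves overhead): H2SO4 in fresh feed = H2SO4 in product, i.e. 353×0.314 = (1−0.396)·V·0.766.
V = 110.84/(0.766×0.604) = 239.57 kg/h.
Recycle J = 0.396×239.57 = 94.871 kg/h.
Combined feed A = 353 + 94.871 = 447.87 kg/h.

447.9 kg/h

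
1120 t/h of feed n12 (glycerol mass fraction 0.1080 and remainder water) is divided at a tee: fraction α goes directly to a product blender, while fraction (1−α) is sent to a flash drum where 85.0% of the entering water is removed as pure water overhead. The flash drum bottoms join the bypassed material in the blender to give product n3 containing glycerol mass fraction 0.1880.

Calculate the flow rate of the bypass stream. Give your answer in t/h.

All 1120×0.108 = 120.96 t/h of glycerol reaches n3, so n3 = 120.96/0.188 = 643.4 t/h and vapour = 476.6 t/h.
The evaporator receives (1−α)·1120 of feed at 0.892 water and removes 0.850 of that water:
0.850×0.892×(1−α)×1120 = 476.6
(1−α) = 476.6/849.18 = 0.5612;  α = 0.4388.
Bypass flow = 0.4388×1120 = 491.41 t/h.

491.4 t/h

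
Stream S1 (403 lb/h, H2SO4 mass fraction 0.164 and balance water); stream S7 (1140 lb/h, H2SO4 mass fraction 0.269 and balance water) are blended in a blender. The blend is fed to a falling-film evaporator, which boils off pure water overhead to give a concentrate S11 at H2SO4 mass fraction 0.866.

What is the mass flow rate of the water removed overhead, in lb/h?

H2SO4 entering = 403×0.164 + 1140×0.269 = 372.75 lb/h.
All H2SO4 reports to S11, so S11 = 372.75/0.866 = 430.43 lb/h.
Total feed = 1543 lb/h; overhead = 1543 − 430.43 = 1112.6 lb/h.

1113 lb/h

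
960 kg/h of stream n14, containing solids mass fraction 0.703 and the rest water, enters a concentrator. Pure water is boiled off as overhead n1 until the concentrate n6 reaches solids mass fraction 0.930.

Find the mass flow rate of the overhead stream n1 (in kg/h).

solids is conserved: 960×0.703 = 674.88 kg/h all reports to the concentrate.
Concentrate = 674.88/(target fraction) = 725.68 kg/h.
Overhead = 960 − 725.68 = 234.32 kg/h.

234.3 kg/h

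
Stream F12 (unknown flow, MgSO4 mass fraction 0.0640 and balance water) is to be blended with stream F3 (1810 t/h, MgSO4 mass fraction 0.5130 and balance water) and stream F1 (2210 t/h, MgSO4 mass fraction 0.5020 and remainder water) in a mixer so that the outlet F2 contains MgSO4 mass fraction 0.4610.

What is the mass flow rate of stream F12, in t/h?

465.3 t/h

Let F12 be the unknown flow. Total out = 4020 + F12.
MgSO4 balance: 2038 + 0.064·F12 = 0.461·(4020 + F12)
(0.064 − 0.461)·F12 = 0.461×4020 − 2038 = -184.73
F12 = -184.73 / -0.397 = 465.31 t/h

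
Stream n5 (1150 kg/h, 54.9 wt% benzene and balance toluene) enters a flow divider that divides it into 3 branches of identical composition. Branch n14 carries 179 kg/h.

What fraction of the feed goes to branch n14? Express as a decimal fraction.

0.156

Fraction to n14 = 179/1150 = 0.1557.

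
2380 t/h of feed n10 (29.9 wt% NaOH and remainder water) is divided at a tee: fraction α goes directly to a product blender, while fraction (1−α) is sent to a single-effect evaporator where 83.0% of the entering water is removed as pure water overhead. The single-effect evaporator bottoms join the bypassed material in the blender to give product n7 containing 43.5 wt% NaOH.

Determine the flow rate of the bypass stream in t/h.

1101 t/h

All 2380×0.299 = 711.62 t/h of NaOH reaches n7, so n7 = 711.62/0.435 = 1635.9 t/h and vapour = 744.09 t/h.
The evaporator receives (1−α)·2380 of feed at 0.701 water and removes 0.830 of that water:
0.830×0.701×(1−α)×2380 = 744.09
(1−α) = 744.09/1384.8 = 0.5373;  α = 0.4627.
Bypass flow = 0.4627×2380 = 1101.1 t/h.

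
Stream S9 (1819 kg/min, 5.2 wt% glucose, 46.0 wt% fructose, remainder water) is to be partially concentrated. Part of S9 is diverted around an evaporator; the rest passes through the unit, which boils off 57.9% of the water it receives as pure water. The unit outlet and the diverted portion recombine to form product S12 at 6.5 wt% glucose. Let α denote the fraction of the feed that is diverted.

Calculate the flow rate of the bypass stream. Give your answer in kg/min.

531.4 kg/min

All 1819×0.052 = 94.588 kg/min of glucose reaches S12, so S12 = 94.588/0.065 = 1455.2 kg/min and vapour = 363.8 kg/min.
The evaporator receives (1−α)·1819 of feed at 0.488 water and removes 0.579 of that water:
0.579×0.488×(1−α)×1819 = 363.8
(1−α) = 363.8/513.96 = 0.7078;  α = 0.2922.
Bypass flow = 0.2922×1819 = 531.45 kg/min.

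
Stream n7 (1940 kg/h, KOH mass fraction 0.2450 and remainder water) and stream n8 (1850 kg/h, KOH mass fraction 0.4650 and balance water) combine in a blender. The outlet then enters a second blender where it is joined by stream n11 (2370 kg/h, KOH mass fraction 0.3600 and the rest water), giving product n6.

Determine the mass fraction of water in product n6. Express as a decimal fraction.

0.6447

Overall, product flow = 6160 kg/h.
water in = 1940×0.755 + 1850×0.535 + 2370×0.640 = 3971.2 kg/h.
water fraction in n6 = 0.6447.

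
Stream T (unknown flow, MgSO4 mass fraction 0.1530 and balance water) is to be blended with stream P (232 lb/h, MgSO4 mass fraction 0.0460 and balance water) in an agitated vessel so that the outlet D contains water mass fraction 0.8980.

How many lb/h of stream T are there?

254.7 lb/h

Let T be the unknown flow. Total out = 232 + T.
water balance: 221.33 + 0.847·T = 0.898·(232 + T)
(0.847 − 0.898)·T = 0.898×232 − 221.33 = -12.992
T = -12.992 / -0.051 = 254.75 lb/h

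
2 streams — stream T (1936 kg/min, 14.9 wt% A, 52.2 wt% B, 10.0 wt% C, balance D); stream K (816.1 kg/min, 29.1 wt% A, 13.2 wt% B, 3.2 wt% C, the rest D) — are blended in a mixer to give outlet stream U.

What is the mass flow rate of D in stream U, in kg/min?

D out = D in = 1936×0.229 + 816.1×0.545 = 888.12 kg/min.

888.1 kg/min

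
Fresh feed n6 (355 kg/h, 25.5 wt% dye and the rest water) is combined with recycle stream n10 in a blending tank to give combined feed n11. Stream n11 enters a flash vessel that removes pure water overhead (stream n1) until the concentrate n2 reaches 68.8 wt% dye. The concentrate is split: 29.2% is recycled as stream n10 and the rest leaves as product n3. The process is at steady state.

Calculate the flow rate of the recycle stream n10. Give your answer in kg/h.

Overall dye balance (none leaves overhead): dye in fresh feed = dye in product, i.e. 355×0.255 = (1−0.292)·n2·0.688.
n2 = 90.525/(0.688×0.708) = 185.84 kg/h.
Recycle n10 = 0.292×185.84 = 54.266 kg/h.

54.27 kg/h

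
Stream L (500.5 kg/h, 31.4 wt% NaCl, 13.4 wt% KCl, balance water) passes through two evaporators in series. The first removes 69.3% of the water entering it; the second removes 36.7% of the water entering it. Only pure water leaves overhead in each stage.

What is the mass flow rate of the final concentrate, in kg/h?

water in feed = 500.5×0.552 = 276.28 kg/h.
After stage 1: water left = (1−0.693)×276.28 = 84.817; stream total = 309.04 kg/h.
After stage 2: water left = (1−0.367)×84.817 = 53.689; final concentrate = 277.91 kg/h.

277.9 kg/h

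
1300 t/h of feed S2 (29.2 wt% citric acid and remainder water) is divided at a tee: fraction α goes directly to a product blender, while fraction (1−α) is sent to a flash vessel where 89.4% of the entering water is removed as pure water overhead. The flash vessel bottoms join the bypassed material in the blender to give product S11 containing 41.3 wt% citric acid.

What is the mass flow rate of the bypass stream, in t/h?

698.3 t/h

All 1300×0.292 = 379.6 t/h of citric acid reaches S11, so S11 = 379.6/0.413 = 919.13 t/h and vapour = 380.87 t/h.
The evaporator receives (1−α)·1300 of feed at 0.708 water and removes 0.894 of that water:
0.894×0.708×(1−α)×1300 = 380.87
(1−α) = 380.87/822.84 = 0.4629;  α = 0.5371.
Bypass flow = 0.5371×1300 = 698.26 t/h.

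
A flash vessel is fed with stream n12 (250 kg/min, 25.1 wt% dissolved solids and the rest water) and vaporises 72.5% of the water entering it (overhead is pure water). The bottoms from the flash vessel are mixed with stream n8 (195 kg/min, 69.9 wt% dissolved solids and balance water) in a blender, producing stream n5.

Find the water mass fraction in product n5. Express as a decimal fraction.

0.356

Vapour removed = 0.725×0.749×250 = 135.76 kg/min; concentrate = 114.24 kg/min.
water reaching the mixer = 51.494 (from concentrate) + 195×0.301 = 110.19 kg/min.
Product flow = 114.24 + 195 = 309.24 kg/min; water fraction = 0.356.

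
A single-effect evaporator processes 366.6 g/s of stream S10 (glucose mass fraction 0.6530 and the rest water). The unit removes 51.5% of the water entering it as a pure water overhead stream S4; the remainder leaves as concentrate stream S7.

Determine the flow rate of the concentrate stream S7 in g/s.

water entering = 366.6×0.347 = 127.21 g/s; overhead removed = 0.515×127.21 = 65.513 g/s.
Concentrate = 366.6 − 65.513 = 301.09 g/s.

301.1 g/s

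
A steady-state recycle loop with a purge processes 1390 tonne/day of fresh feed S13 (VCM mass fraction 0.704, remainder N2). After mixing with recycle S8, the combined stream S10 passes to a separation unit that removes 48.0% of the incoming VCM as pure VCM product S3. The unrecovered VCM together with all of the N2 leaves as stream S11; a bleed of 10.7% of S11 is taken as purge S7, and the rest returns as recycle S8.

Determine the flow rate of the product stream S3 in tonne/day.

VCM in S10: m_A = 1390×0.704 + (1−0.107)·(1−0.480)·m_A, so m_A = 978.56/0.5356 = 1826.9 tonne/day.
Product S3 = 0.480×1826.9 = 876.91 tonne/day.

876.9 tonne/day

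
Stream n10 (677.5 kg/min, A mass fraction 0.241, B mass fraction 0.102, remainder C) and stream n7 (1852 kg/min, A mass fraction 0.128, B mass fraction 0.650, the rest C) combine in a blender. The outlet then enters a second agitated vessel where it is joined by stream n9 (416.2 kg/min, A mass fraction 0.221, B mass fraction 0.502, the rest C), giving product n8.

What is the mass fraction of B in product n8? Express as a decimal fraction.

Overall, product flow = 2945.7 kg/min.
B in = 677.5×0.102 + 1852×0.650 + 416.2×0.502 = 1481.8 kg/min.
B fraction in n8 = 0.503.

0.503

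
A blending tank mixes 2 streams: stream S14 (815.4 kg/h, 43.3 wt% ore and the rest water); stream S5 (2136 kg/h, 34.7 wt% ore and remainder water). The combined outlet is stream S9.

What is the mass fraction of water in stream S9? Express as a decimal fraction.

Total flow out = 815.4 + 2136 = 2951.4 kg/h.
water in = 815.4×0.567 + 2136×0.653 = 1857.1 kg/h.
water mass fraction in S9 = 1857.1/2951.4 = 0.6292.

0.6292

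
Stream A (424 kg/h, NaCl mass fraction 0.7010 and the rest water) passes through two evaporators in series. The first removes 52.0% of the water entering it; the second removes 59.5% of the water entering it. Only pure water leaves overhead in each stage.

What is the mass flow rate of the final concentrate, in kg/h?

water in feed = 424×0.299 = 126.78 kg/h.
After stage 1: water left = (1−0.520)×126.78 = 60.852; stream total = 358.08 kg/h.
After stage 2: water left = (1−0.595)×60.852 = 24.645; final concentrate = 321.87 kg/h.

321.9 kg/h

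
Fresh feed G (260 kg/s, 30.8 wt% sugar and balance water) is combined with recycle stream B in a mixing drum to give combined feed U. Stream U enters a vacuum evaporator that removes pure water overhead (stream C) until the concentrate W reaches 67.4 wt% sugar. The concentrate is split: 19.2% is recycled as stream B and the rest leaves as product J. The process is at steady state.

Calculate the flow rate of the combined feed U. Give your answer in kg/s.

288.2 kg/s

Overall sugar balance (none leaves overhead): sugar in fresh feed = sugar in product, i.e. 260×0.308 = (1−0.192)·W·0.674.
W = 80.08/(0.674×0.808) = 147.05 kg/s.
Recycle B = 0.192×147.05 = 28.233 kg/s.
Combined feed U = 260 + 28.233 = 288.23 kg/s.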